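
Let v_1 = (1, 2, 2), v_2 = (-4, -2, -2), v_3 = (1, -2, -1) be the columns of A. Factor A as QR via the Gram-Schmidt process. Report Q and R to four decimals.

q_1 = v_1/‖v_1‖ = (1, 2, 2)/3.0000 = (0.3333, 0.6667, 0.6667).
r_{12} = q_1·v_2 = -4.0000.
u_2 = v_2 + 4.0000·q_1 = (-2.6667, 0.6667, 0.6667).
‖u_2‖ = 2.8284, so q_2 = (-0.9428, 0.2357, 0.2357).
r_{13} = q_1·v_3 = -1.6667; r_{23} = q_2·v_3 = -1.6499.
u_3 = v_3 + 1.6667·q_1 + 1.6499·q_2 = (0.0000, -0.5000, 0.5000).
‖u_3‖ = 0.7071, so q_3 = (0.0000, -0.7071, 0.7071).

Q = [[0.3333, -0.9428, 0.0000], [0.6667, 0.2357, -0.7071], [0.6667, 0.2357, 0.7071]], R = [[3.0000, -4.0000, -1.6667], [0.0000, 2.8284, -1.6499], [0.0000, 0.0000, 0.7071]]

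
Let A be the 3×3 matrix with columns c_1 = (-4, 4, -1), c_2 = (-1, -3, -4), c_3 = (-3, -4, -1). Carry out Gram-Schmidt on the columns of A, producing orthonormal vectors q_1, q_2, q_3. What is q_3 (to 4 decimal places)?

c_1 = (-4, 4, -1); ‖c_1‖ = 5.7446, so q_1 = (-0.6963, 0.6963, -0.1741).
q_1·c_2 = (-0.6963)·(-1) + 0.6963·(-3) + (-0.1741)·(-4) = -0.6963.
u_2 = c_2 + 0.6963·q_1 = (-1.4848, -2.5152, -4.1212).
‖u_2‖ = 5.0513, so q_2 = (-0.2940, -0.4979, -0.8159).
q_1·c_3 = (-0.6963)·(-3) + 0.6963·(-4) + (-0.1741)·(-1) = -0.5222; q_2·c_3 = (-0.2940)·(-3) + (-0.4979)·(-4) + (-0.8159)·(-1) = 3.6895.
u_3 = c_3 + 0.5222·q_1 − 3.6895·q_2 = (-2.2791, -1.7993, 1.9192).
‖u_3‖ = 3.4807, so q_3 = (-0.6548, -0.5169, 0.5514).

q_3 = (-0.6548, -0.5169, 0.5514)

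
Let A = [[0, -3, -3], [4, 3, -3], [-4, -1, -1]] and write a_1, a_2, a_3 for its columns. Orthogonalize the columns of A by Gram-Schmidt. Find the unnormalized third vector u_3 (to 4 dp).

u_3 = (-1.6364, -2.4545, -2.4545)

q_1 = a_1/‖a_1‖ = (0, 4, -4)/5.6569 = (0.0000, 0.7071, -0.7071).
r_{12} = q_1·a_2 = 2.8284.
u_2 = a_2 − 2.8284·q_1 = (-3.0000, 1.0000, 1.0000).
‖u_2‖ = 3.3166, so q_2 = (-0.9045, 0.3015, 0.3015).
r_{13} = q_1·a_3 = -1.4142; r_{23} = q_2·a_3 = 1.5076.
u_3 = a_3 + 1.4142·q_1 − 1.5076·q_2 = (-1.6364, -2.4545, -2.4545).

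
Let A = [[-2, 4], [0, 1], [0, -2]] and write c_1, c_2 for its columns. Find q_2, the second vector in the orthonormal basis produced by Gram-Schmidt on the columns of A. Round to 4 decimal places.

q_2 = (0.0000, 0.4472, -0.8944)

q_1 = c_1/‖c_1‖ = (-2, 0, 0)/2.0000 = (-1.0000, 0.0000, 0.0000).
r_{12} = q_1·c_2 = -4.0000.
u_2 = c_2 + 4.0000·q_1 = (0.0000, 1.0000, -2.0000).
‖u_2‖ = 2.2361, so q_2 = (0.0000, 0.4472, -0.8944).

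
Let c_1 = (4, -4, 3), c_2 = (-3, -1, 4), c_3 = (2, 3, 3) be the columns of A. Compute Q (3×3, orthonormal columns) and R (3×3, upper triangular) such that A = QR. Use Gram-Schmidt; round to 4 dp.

q_1 = c_1/‖c_1‖ = (4, -4, 3)/6.4031 = (0.6247, -0.6247, 0.4685).
r_{12} = q_1·c_2 = 0.6247.
u_2 = c_2 − 0.6247·q_1 = (-3.3902, -0.6098, 3.7073).
‖u_2‖ = 5.0606, so q_2 = (-0.6699, -0.1205, 0.7326).
r_{13} = q_1·c_3 = 0.7809; r_{23} = q_2·c_3 = 0.4964.
u_3 = c_3 − 0.7809·q_1 − 0.4964·q_2 = (1.8448, 3.5476, 2.2705).
‖u_3‖ = 4.5982, so q_3 = (0.4012, 0.7715, 0.4938).

Q = [[0.6247, -0.6699, 0.4012], [-0.6247, -0.1205, 0.7715], [0.4685, 0.7326, 0.4938]], R = [[6.4031, 0.6247, 0.7809], [0.0000, 5.0606, 0.4964], [0.0000, 0.0000, 4.5982]]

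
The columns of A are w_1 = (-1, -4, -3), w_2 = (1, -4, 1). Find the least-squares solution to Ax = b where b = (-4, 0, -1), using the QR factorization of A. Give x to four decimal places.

w_1 = (-1, -4, -3); ‖w_1‖ = 5.0990, so q_1 = (-0.1961, -0.7845, -0.5883).
q_1·w_2 = (-0.1961)·1 + (-0.7845)·(-4) + (-0.5883)·1 = 2.3534.
u_2 = w_2 − 2.3534·q_1 = (1.4615, -2.1538, 2.3846).
‖u_2‖ = 3.5301, so q_2 = (0.4140, -0.6101, 0.6755).
Qᵀb = (1.3728, -2.3316).
Back-substitute: x_2 = -2.3316/3.5301 = -0.6605.
x_1 = (1.3728 − 2.3534·(-0.6605))/5.0990 = 0.5741.

x = (0.5741, -0.6605)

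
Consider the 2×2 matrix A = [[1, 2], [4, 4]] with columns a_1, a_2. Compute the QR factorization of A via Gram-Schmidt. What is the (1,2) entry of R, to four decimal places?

r_{12} = 4.3656

e_1 = a_1/‖a_1‖ = (1, 4)/4.1231 = (0.2425, 0.9701).
r_{12} = e_1·a_2 = 4.3656.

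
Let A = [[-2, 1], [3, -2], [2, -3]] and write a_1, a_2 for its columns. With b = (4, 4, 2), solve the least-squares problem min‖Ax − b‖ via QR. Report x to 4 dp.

a_1 = (-2, 3, 2); ‖a_1‖ = 4.1231, so e_1 = (-0.4851, 0.7276, 0.4851).
e_1·a_2 = (-0.4851)·1 + 0.7276·(-2) + 0.4851·(-3) = -3.3955.
u_2 = a_2 + 3.3955·e_1 = (-0.6471, 0.4706, -1.3529).
‖u_2‖ = 1.5718, so e_2 = (-0.4117, 0.2994, -0.8608).
Qᵀb = (1.9403, -2.1706).
Back-substitute: x_2 = -2.1706/1.5718 = -1.3810.
x_1 = (1.9403 + 3.3955·(-1.3810))/4.1231 = -0.6667.

x = (-0.6667, -1.3810)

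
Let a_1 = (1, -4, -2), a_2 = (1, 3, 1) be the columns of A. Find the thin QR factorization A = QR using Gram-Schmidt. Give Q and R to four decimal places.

Q = [[0.2182, 0.9423], [-0.8729, 0.3049], [-0.4364, -0.1386]], R = [[4.5826, -2.8368], [0.0000, 1.7182]]

a_1 = (1, -4, -2); ‖a_1‖ = 4.5826, so q_1 = (0.2182, -0.8729, -0.4364).
q_1·a_2 = 0.2182·1 + (-0.8729)·3 + (-0.4364)·1 = -2.8368.
u_2 = a_2 + 2.8368·q_1 = (1.6190, 0.5238, -0.2381).
‖u_2‖ = 1.7182, so q_2 = (0.9423, 0.3049, -0.1386).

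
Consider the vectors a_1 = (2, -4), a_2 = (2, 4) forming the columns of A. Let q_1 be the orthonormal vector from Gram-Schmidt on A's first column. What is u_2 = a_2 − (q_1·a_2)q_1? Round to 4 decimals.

u_2 = (3.2000, 1.6000)

a_1 = (2, -4); ‖a_1‖ = 4.4721, so q_1 = (0.4472, -0.8944).
q_1·a_2 = 0.4472·2 + (-0.8944)·4 = -2.6833.
u_2 = a_2 + 2.6833·q_1 = (3.2000, 1.6000).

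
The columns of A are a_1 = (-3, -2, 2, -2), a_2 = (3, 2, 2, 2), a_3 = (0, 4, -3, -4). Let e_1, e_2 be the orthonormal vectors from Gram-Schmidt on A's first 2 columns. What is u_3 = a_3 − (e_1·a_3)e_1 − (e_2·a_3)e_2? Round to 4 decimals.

u_3 = (0.0000, 4.0000, 0.0000, -4.0000)

a_1 = (-3, -2, 2, -2); ‖a_1‖ = 4.5826, so e_1 = (-0.6547, -0.4364, 0.4364, -0.4364).
e_1·a_2 = (-0.6547)·3 + (-0.4364)·2 + 0.4364·2 + (-0.4364)·2 = -2.8368.
u_2 = a_2 + 2.8368·e_1 = (1.1429, 0.7619, 3.2381, 0.7619).
‖u_2‖ = 3.5989, so e_2 = (0.3176, 0.2117, 0.8997, 0.2117).
e_1·a_3 = (-0.6547)·0 + (-0.4364)·4 + 0.4364·(-3) + (-0.4364)·(-4) = -1.3093; e_2·a_3 = 0.3176·0 + 0.2117·4 + 0.8997·(-3) + 0.2117·(-4) = -2.6992.
u_3 = a_3 + 1.3093·e_1 + 2.6992·e_2 = (0.0000, 4.0000, 0.0000, -4.0000).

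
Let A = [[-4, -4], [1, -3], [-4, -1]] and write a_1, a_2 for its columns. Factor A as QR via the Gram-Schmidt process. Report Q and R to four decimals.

a_1 = (-4, 1, -4); ‖a_1‖ = 5.7446, so e_1 = (-0.6963, 0.1741, -0.6963).
e_1·a_2 = (-0.6963)·(-4) + 0.1741·(-3) + (-0.6963)·(-1) = 2.9593.
u_2 = a_2 − 2.9593·e_1 = (-1.9394, -3.5152, 1.0606).
‖u_2‖ = 4.1524, so e_2 = (-0.4671, -0.8465, 0.2554).

Q = [[-0.6963, -0.4671], [0.1741, -0.8465], [-0.6963, 0.2554]], R = [[5.7446, 2.9593], [0.0000, 4.1524]]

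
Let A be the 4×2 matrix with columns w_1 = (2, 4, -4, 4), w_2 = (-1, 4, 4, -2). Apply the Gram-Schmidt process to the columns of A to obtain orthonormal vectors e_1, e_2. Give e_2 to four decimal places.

e_2 = (-0.1039, 0.8053, 0.5455, -0.2078)

w_1 = (2, 4, -4, 4); ‖w_1‖ = 7.2111, so e_1 = (0.2774, 0.5547, -0.5547, 0.5547).
e_1·w_2 = 0.2774·(-1) + 0.5547·4 + (-0.5547)·4 + 0.5547·(-2) = -1.3868.
u_2 = w_2 + 1.3868·e_1 = (-0.6154, 4.7692, 3.2308, -1.2308).
‖u_2‖ = 5.9226, so e_2 = (-0.1039, 0.8053, 0.5455, -0.2078).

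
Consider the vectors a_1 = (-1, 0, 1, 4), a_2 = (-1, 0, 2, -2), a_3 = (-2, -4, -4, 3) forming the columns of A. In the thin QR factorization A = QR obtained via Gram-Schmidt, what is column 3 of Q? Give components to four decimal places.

e_3 = (-0.5629, -0.7523, -0.3377, -0.0563)

a_1 = (-1, 0, 1, 4); ‖a_1‖ = 4.2426, so e_1 = (-0.2357, 0.0000, 0.2357, 0.9428).
e_1·a_2 = (-0.2357)·(-1) + 0.0000·0 + 0.2357·2 + 0.9428·(-2) = -1.1785.
u_2 = a_2 + 1.1785·e_1 = (-1.2778, 0.0000, 2.2778, -0.8889).
‖u_2‖ = 2.7588, so e_2 = (-0.4632, 0.0000, 0.8256, -0.3222).
e_1·a_3 = (-0.2357)·(-2) + 0.0000·(-4) + 0.2357·(-4) + 0.9428·3 = 2.3570; e_2·a_3 = (-0.4632)·(-2) + 0.0000·(-4) + 0.8256·(-4) + (-0.3222)·3 = -3.3428.
u_3 = a_3 − 2.3570·e_1 + 3.3428·e_2 = (-2.9927, -4.0000, -1.7956, -0.2993).
‖u_3‖ = 5.3170, so e_3 = (-0.5629, -0.7523, -0.3377, -0.0563).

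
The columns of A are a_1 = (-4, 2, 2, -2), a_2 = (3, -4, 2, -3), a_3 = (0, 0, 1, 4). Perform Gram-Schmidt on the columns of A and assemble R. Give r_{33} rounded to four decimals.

r_{33} = 3.3811

a_1 = (-4, 2, 2, -2); ‖a_1‖ = 5.2915, so q_1 = (-0.7559, 0.3780, 0.3780, -0.3780).
q_1·a_2 = (-0.7559)·3 + 0.3780·(-4) + 0.3780·2 + (-0.3780)·(-3) = -1.8898.
u_2 = a_2 + 1.8898·q_1 = (1.5714, -3.2857, 2.7143, -3.7143).
‖u_2‖ = 5.8676, so q_2 = (0.2678, -0.5600, 0.4626, -0.6330).
q_1·a_3 = (-0.7559)·0 + 0.3780·0 + 0.3780·1 + (-0.3780)·4 = -1.1339; q_2·a_3 = 0.2678·0 + (-0.5600)·0 + 0.4626·1 + (-0.6330)·4 = -2.0695.
u_3 = a_3 + 1.1339·q_1 + 2.0695·q_2 = (-0.3029, -0.7303, 2.3859, 2.2614).
r_{33} = ‖u_3‖ = 3.3811.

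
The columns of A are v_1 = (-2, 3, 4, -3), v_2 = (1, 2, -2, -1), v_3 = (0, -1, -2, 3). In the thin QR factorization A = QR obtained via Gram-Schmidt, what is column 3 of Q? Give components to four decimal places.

q_3 = (-0.5042, 0.4984, -0.1026, 0.6977)

q_1 = v_1/‖v_1‖ = (-2, 3, 4, -3)/6.1644 = (-0.3244, 0.4867, 0.6489, -0.4867).
r_{12} = q_1·v_2 = -0.1622.
u_2 = v_2 + 0.1622·q_1 = (0.9474, 2.0789, -1.8947, -1.0789).
‖u_2‖ = 3.1581, so q_2 = (0.3000, 0.6583, -0.6000, -0.3416).
r_{13} = q_1·v_3 = -3.2444; r_{23} = q_2·v_3 = -0.4833.
u_3 = v_3 + 3.2444·q_1 + 0.4833·q_2 = (-0.9077, 0.8971, -0.1847, 1.2559).
‖u_3‖ = 1.8000, so q_3 = (-0.5042, 0.4984, -0.1026, 0.6977).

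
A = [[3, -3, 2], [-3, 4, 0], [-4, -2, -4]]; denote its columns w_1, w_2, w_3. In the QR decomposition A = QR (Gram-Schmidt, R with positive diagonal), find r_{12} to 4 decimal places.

e_1 = w_1/‖w_1‖ = (3, -3, -4)/5.8310 = (0.5145, -0.5145, -0.6860).
r_{12} = e_1·w_2 = -2.2295.

r_{12} = -2.2295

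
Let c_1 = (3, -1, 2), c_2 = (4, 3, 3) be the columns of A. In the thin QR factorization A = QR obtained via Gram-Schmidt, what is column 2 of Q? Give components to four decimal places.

e_1 = c_1/‖c_1‖ = (3, -1, 2)/3.7417 = (0.8018, -0.2673, 0.5345).
r_{12} = e_1·c_2 = 4.0089.
u_2 = c_2 − 4.0089·e_1 = (0.7857, 4.0714, 0.8571).
‖u_2‖ = 4.2342, so e_2 = (0.1856, 0.9616, 0.2024).

e_2 = (0.1856, 0.9616, 0.2024)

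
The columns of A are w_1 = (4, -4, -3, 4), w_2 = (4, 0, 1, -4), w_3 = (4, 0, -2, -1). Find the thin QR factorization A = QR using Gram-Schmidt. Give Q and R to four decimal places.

Q = [[0.5298, 0.7347, 0.1469], [-0.5298, -0.0367, 0.6612], [-0.3974, 0.1469, -0.7347], [0.5298, -0.6612, -0.0367]], R = [[7.5498, -0.3974, 2.3842], [0.0000, 5.7308, 3.3062], [0.0000, 0.0000, 2.0939]]

w_1 = (4, -4, -3, 4); ‖w_1‖ = 7.5498, so q_1 = (0.5298, -0.5298, -0.3974, 0.5298).
q_1·w_2 = 0.5298·4 + (-0.5298)·0 + (-0.3974)·1 + 0.5298·(-4) = -0.3974.
u_2 = w_2 + 0.3974·q_1 = (4.2105, -0.2105, 0.8421, -3.7895).
‖u_2‖ = 5.7308, so q_2 = (0.7347, -0.0367, 0.1469, -0.6612).
q_1·w_3 = 0.5298·4 + (-0.5298)·0 + (-0.3974)·(-2) + 0.5298·(-1) = 2.3842; q_2·w_3 = 0.7347·4 + (-0.0367)·0 + 0.1469·(-2) + (-0.6612)·(-1) = 3.3062.
u_3 = w_3 − 2.3842·q_1 − 3.3062·q_2 = (0.3077, 1.3846, -1.5385, -0.0769).
‖u_3‖ = 2.0939, so q_3 = (0.1469, 0.6612, -0.7347, -0.0367).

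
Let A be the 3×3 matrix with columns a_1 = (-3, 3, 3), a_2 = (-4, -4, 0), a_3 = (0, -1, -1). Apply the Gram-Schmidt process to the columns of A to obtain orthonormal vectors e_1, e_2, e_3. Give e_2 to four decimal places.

e_2 = (-0.7071, -0.7071, 0.0000)

e_1 = a_1/‖a_1‖ = (-3, 3, 3)/5.1962 = (-0.5774, 0.5774, 0.5774).
r_{12} = e_1·a_2 = 0.0000.
u_2 = a_2 + 0.0000·e_1 = (-4.0000, -4.0000, 0.0000).
‖u_2‖ = 5.6569, so e_2 = (-0.7071, -0.7071, 0.0000).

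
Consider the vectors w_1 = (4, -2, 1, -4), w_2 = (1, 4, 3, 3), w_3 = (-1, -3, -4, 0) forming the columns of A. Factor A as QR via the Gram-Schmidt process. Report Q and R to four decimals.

Q = [[0.6576, 0.4360, 0.6100], [-0.3288, 0.5977, -0.1580], [0.1644, 0.6075, -0.5453], [-0.6576, 0.2891, 0.5527]], R = [[6.0828, -2.1372, -0.3288], [0.0000, 5.5166, -4.6592], [0.0000, 0.0000, 2.0454]]

q_1 = w_1/‖w_1‖ = (4, -2, 1, -4)/6.0828 = (0.6576, -0.3288, 0.1644, -0.6576).
r_{12} = q_1·w_2 = -2.1372.
u_2 = w_2 + 2.1372·q_1 = (2.4054, 3.2973, 3.3514, 1.5946).
‖u_2‖ = 5.5166, so q_2 = (0.4360, 0.5977, 0.6075, 0.2891).
r_{13} = q_1·w_3 = -0.3288; r_{23} = q_2·w_3 = -4.6592.
u_3 = w_3 + 0.3288·q_1 + 4.6592·q_2 = (1.2478, -0.3233, -1.1155, 1.1306).
‖u_3‖ = 2.0454, so q_3 = (0.6100, -0.1580, -0.5453, 0.5527).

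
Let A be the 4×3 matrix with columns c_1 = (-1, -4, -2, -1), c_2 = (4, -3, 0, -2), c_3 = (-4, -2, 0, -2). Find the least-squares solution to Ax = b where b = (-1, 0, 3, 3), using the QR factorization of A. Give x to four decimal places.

e_1 = c_1/‖c_1‖ = (-1, -4, -2, -1)/4.6904 = (-0.2132, -0.8528, -0.4264, -0.2132).
r_{12} = e_1·c_2 = 2.1320.
u_2 = c_2 − 2.1320·e_1 = (4.4545, -1.1818, 0.9091, -1.5455).
‖u_2‖ = 4.9452, so e_2 = (0.9008, -0.2390, 0.1838, -0.3125).
r_{13} = e_1·c_3 = 2.9848; r_{23} = e_2·c_3 = -2.5002.
u_3 = c_3 − 2.9848·e_1 + 2.5002·e_2 = (-1.1115, -0.0520, 1.7323, -2.1450).
‖u_3‖ = 2.9732, so e_3 = (-0.3738, -0.0175, 0.5826, -0.7214).
Qᵀb = (-1.7056, -1.2868, -0.0425).
Back-substitute: x_3 = -0.0425/2.9732 = -0.0143.
x_2 = (-1.2868 + 2.5002·(-0.0143))/4.9452 = -0.2675.
x_1 = (-1.7056 − 2.1320·(-0.2675) − 2.9848·(-0.0143))/4.6904 = -0.2330.

x = (-0.2330, -0.2675, -0.0143)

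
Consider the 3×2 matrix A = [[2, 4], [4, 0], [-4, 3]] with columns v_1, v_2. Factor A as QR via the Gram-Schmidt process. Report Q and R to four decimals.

q_1 = v_1/‖v_1‖ = (2, 4, -4)/6.0000 = (0.3333, 0.6667, -0.6667).
r_{12} = q_1·v_2 = -0.6667.
u_2 = v_2 + 0.6667·q_1 = (4.2222, 0.4444, 2.5556).
‖u_2‖ = 4.9554, so q_2 = (0.8521, 0.0897, 0.5157).

Q = [[0.3333, 0.8521], [0.6667, 0.0897], [-0.6667, 0.5157]], R = [[6.0000, -0.6667], [0.0000, 4.9554]]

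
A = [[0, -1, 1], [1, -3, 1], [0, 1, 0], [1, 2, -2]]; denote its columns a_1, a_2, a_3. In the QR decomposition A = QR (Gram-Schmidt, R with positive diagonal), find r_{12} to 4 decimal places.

r_{12} = -0.7071

a_1 = (0, 1, 0, 1); ‖a_1‖ = 1.4142, so q_1 = (0.0000, 0.7071, 0.0000, 0.7071).
r_{12} = q_1·a_2 = -0.7071.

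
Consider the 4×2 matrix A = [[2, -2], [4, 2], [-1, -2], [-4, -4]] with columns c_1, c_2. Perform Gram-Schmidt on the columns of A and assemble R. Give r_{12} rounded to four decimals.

r_{12} = 3.6168

c_1 = (2, 4, -1, -4); ‖c_1‖ = 6.0828, so e_1 = (0.3288, 0.6576, -0.1644, -0.6576).
r_{12} = e_1·c_2 = 3.6168.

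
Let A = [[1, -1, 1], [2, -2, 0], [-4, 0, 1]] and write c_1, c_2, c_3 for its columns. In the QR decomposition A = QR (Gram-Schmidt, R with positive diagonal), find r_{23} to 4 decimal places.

c_1 = (1, 2, -4); ‖c_1‖ = 4.5826, so e_1 = (0.2182, 0.4364, -0.8729).
e_1·c_2 = 0.2182·(-1) + 0.4364·(-2) + (-0.8729)·0 = -1.0911.
u_2 = c_2 + 1.0911·e_1 = (-0.7619, -1.5238, -0.9524).
‖u_2‖ = 1.9518, so e_2 = (-0.3904, -0.7807, -0.4880).
r_{23} = e_2·c_3 = -0.8783.

r_{23} = -0.8783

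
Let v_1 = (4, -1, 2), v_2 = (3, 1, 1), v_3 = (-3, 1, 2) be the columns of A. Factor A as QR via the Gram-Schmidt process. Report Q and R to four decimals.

Q = [[0.8729, 0.3049, -0.3810], [-0.2182, 0.9423, 0.2540], [0.4364, -0.1386, 0.8890]], R = [[4.5826, 2.8368, -1.9640], [0.0000, 1.7182, -0.2494], [0.0000, 0.0000, 3.1750]]

q_1 = v_1/‖v_1‖ = (4, -1, 2)/4.5826 = (0.8729, -0.2182, 0.4364).
r_{12} = q_1·v_2 = 2.8368.
u_2 = v_2 − 2.8368·q_1 = (0.5238, 1.6190, -0.2381).
‖u_2‖ = 1.7182, so q_2 = (0.3049, 0.9423, -0.1386).
r_{13} = q_1·v_3 = -1.9640; r_{23} = q_2·v_3 = -0.2494.
u_3 = v_3 + 1.9640·q_1 + 0.2494·q_2 = (-1.2097, 0.8065, 2.8226).
‖u_3‖ = 3.1750, so q_3 = (-0.3810, 0.2540, 0.8890).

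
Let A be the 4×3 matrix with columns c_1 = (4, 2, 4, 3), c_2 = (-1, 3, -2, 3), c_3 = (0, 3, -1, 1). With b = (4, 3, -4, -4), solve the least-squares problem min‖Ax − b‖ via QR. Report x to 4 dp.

q_1 = c_1/‖c_1‖ = (4, 2, 4, 3)/6.7082 = (0.5963, 0.2981, 0.5963, 0.4472).
r_{12} = q_1·c_2 = 0.4472.
u_2 = c_2 − 0.4472·q_1 = (-1.2667, 2.8667, -2.2667, 2.8000).
‖u_2‖ = 4.7749, so q_2 = (-0.2653, 0.6004, -0.4747, 0.5864).
r_{13} = q_1·c_3 = 0.7454; r_{23} = q_2·c_3 = 2.8622.
u_3 = c_3 − 0.7454·q_1 − 2.8622·q_2 = (0.3148, 1.0595, -0.0858, -1.0117).
‖u_3‖ = 1.5008, so q_3 = (0.2098, 0.7059, -0.0571, -0.6741).
Qᵀb = (-0.8944, 0.2932, 5.8818).
Back-substitute: x_3 = 5.8818/1.5008 = 3.9191.
x_2 = (0.2932 − 2.8622·3.9191)/4.7749 = -2.2878.
x_1 = (-0.8944 − 0.4472·(-2.2878) − 0.7454·3.9191)/6.7082 = -0.4163.

x = (-0.4163, -2.2878, 3.9191)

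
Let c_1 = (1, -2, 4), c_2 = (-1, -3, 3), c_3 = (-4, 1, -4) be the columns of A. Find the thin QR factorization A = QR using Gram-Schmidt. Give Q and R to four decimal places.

Q = [[0.2182, -0.7906, -0.5721], [-0.4364, -0.6034, 0.6674], [0.8729, -0.1040, 0.4767]], R = [[4.5826, 3.7097, -4.8008], [0.0000, 2.2887, 2.9753], [0.0000, 0.0000, 1.0488]]

c_1 = (1, -2, 4); ‖c_1‖ = 4.5826, so q_1 = (0.2182, -0.4364, 0.8729).
q_1·c_2 = 0.2182·(-1) + (-0.4364)·(-3) + 0.8729·3 = 3.7097.
u_2 = c_2 − 3.7097·q_1 = (-1.8095, -1.3810, -0.2381).
‖u_2‖ = 2.2887, so q_2 = (-0.7906, -0.6034, -0.1040).
q_1·c_3 = 0.2182·(-4) + (-0.4364)·1 + 0.8729·(-4) = -4.8008; q_2·c_3 = (-0.7906)·(-4) + (-0.6034)·1 + (-0.1040)·(-4) = 2.9753.
u_3 = c_3 + 4.8008·q_1 − 2.9753·q_2 = (-0.6000, 0.7000, 0.5000).
‖u_3‖ = 1.0488, so q_3 = (-0.5721, 0.6674, 0.4767).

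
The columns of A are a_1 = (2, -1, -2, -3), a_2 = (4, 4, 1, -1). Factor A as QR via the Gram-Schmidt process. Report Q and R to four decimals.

a_1 = (2, -1, -2, -3); ‖a_1‖ = 4.2426, so e_1 = (0.4714, -0.2357, -0.4714, -0.7071).
e_1·a_2 = 0.4714·4 + (-0.2357)·4 + (-0.4714)·1 + (-0.7071)·(-1) = 1.1785.
u_2 = a_2 − 1.1785·e_1 = (3.4444, 4.2778, 1.5556, -0.1667).
‖u_2‖ = 5.7106, so e_2 = (0.6032, 0.7491, 0.2724, -0.0292).

Q = [[0.4714, 0.6032], [-0.2357, 0.7491], [-0.4714, 0.2724], [-0.7071, -0.0292]], R = [[4.2426, 1.1785], [0.0000, 5.7106]]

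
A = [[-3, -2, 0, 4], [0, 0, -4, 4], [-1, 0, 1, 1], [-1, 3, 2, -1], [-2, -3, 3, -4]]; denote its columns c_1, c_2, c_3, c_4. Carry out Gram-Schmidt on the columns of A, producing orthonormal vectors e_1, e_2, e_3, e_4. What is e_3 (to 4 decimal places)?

e_3 = (-0.3596, -0.8122, 0.0636, 0.1786, 0.4183)

c_1 = (-3, 0, -1, -1, -2); ‖c_1‖ = 3.8730, so e_1 = (-0.7746, 0.0000, -0.2582, -0.2582, -0.5164).
e_1·c_2 = (-0.7746)·(-2) + 0.0000·0 + (-0.2582)·0 + (-0.2582)·3 + (-0.5164)·(-3) = 2.3238.
u_2 = c_2 − 2.3238·e_1 = (-0.2000, 0.0000, 0.6000, 3.6000, -1.8000).
‖u_2‖ = 4.0743, so e_2 = (-0.0491, 0.0000, 0.1473, 0.8836, -0.4418).
e_1·c_3 = (-0.7746)·0 + 0.0000·(-4) + (-0.2582)·1 + (-0.2582)·2 + (-0.5164)·3 = -2.3238; e_2·c_3 = (-0.0491)·0 + 0.0000·(-4) + 0.1473·1 + 0.8836·2 + (-0.4418)·3 = 0.5891.
u_3 = c_3 + 2.3238·e_1 − 0.5891·e_2 = (-1.7711, -4.0000, 0.3133, 0.8795, 2.0602).
‖u_3‖ = 4.9247, so e_3 = (-0.3596, -0.8122, 0.0636, 0.1786, 0.4183).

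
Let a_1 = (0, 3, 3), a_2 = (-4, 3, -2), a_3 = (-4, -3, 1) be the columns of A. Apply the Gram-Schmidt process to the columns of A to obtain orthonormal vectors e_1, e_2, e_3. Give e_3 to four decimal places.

e_3 = (-0.6623, -0.5298, 0.5298)

a_1 = (0, 3, 3); ‖a_1‖ = 4.2426, so e_1 = (0.0000, 0.7071, 0.7071).
e_1·a_2 = 0.0000·(-4) + 0.7071·3 + 0.7071·(-2) = 0.7071.
u_2 = a_2 − 0.7071·e_1 = (-4.0000, 2.5000, -2.5000).
‖u_2‖ = 5.3385, so e_2 = (-0.7493, 0.4683, -0.4683).
e_1·a_3 = 0.0000·(-4) + 0.7071·(-3) + 0.7071·1 = -1.4142; e_2·a_3 = (-0.7493)·(-4) + 0.4683·(-3) + (-0.4683)·1 = 1.1239.
u_3 = a_3 + 1.4142·e_1 − 1.1239·e_2 = (-3.1579, -2.5263, 2.5263).
‖u_3‖ = 4.7683, so e_3 = (-0.6623, -0.5298, 0.5298).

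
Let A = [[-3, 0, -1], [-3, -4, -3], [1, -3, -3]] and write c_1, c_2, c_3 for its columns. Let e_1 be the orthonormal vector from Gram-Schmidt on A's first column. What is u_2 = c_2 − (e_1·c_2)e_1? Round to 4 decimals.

c_1 = (-3, -3, 1); ‖c_1‖ = 4.3589, so e_1 = (-0.6882, -0.6882, 0.2294).
e_1·c_2 = (-0.6882)·0 + (-0.6882)·(-4) + 0.2294·(-3) = 2.0647.
u_2 = c_2 − 2.0647·e_1 = (1.4211, -2.5789, -3.4737).

u_2 = (1.4211, -2.5789, -3.4737)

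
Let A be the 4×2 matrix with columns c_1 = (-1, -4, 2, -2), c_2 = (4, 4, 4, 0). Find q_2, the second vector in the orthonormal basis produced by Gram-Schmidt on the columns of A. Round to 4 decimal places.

q_1 = c_1/‖c_1‖ = (-1, -4, 2, -2)/5.0000 = (-0.2000, -0.8000, 0.4000, -0.4000).
r_{12} = q_1·c_2 = -2.4000.
u_2 = c_2 + 2.4000·q_1 = (3.5200, 2.0800, 4.9600, -0.9600).
‖u_2‖ = 6.4992, so q_2 = (0.5416, 0.3200, 0.7632, -0.1477).

q_2 = (0.5416, 0.3200, 0.7632, -0.1477)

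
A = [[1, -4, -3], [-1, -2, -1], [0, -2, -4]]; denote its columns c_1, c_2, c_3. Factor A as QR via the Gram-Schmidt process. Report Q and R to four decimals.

e_1 = c_1/‖c_1‖ = (1, -1, 0)/1.4142 = (0.7071, -0.7071, 0.0000).
r_{12} = e_1·c_2 = -1.4142.
u_2 = c_2 + 1.4142·e_1 = (-3.0000, -3.0000, -2.0000).
‖u_2‖ = 4.6904, so e_2 = (-0.6396, -0.6396, -0.4264).
r_{13} = e_1·c_3 = -1.4142; r_{23} = e_2·c_3 = 4.2640.
u_3 = c_3 + 1.4142·e_1 − 4.2640·e_2 = (0.7273, 0.7273, -2.1818).
‖u_3‖ = 2.4121, so e_3 = (0.3015, 0.3015, -0.9045).

Q = [[0.7071, -0.6396, 0.3015], [-0.7071, -0.6396, 0.3015], [0.0000, -0.4264, -0.9045]], R = [[1.4142, -1.4142, -1.4142], [0.0000, 4.6904, 4.2640], [0.0000, 0.0000, 2.4121]]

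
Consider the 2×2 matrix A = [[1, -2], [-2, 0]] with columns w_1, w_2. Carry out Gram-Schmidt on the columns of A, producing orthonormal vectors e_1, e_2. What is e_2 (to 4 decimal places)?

e_2 = (-0.8944, -0.4472)

w_1 = (1, -2); ‖w_1‖ = 2.2361, so e_1 = (0.4472, -0.8944).
e_1·w_2 = 0.4472·(-2) + (-0.8944)·0 = -0.8944.
u_2 = w_2 + 0.8944·e_1 = (-1.6000, -0.8000).
‖u_2‖ = 1.7889, so e_2 = (-0.8944, -0.4472).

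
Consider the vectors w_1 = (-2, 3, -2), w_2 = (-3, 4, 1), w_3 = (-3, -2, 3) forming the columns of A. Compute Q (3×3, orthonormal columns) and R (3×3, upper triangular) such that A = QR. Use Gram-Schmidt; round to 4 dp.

w_1 = (-2, 3, -2); ‖w_1‖ = 4.1231, so e_1 = (-0.4851, 0.7276, -0.4851).
e_1·w_2 = (-0.4851)·(-3) + 0.7276·4 + (-0.4851)·1 = 3.8806.
u_2 = w_2 − 3.8806·e_1 = (-1.1176, 1.1765, 2.8824).
‖u_2‖ = 3.3077, so e_2 = (-0.3379, 0.3557, 0.8714).
e_1·w_3 = (-0.4851)·(-3) + 0.7276·(-2) + (-0.4851)·3 = -1.4552; e_2·w_3 = (-0.3379)·(-3) + 0.3557·(-2) + 0.8714·3 = 2.9165.
u_3 = w_3 + 1.4552·e_1 − 2.9165·e_2 = (-2.7204, -1.9785, -0.2473).
‖u_3‖ = 3.3729, so e_3 = (-0.8066, -0.5866, -0.0733).

Q = [[-0.4851, -0.3379, -0.8066], [0.7276, 0.3557, -0.5866], [-0.4851, 0.8714, -0.0733]], R = [[4.1231, 3.8806, -1.4552], [0.0000, 3.3077, 2.9165], [0.0000, 0.0000, 3.3729]]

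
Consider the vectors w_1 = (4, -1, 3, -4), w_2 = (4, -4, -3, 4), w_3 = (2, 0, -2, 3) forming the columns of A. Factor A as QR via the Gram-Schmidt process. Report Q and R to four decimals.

Q = [[0.6172, 0.5960, 0.5109], [-0.1543, -0.5485, 0.8174], [0.4629, -0.3519, -0.0640], [-0.6172, 0.4692, 0.2585]], R = [[6.4807, -0.7715, -1.5430], [0.0000, 7.5103, 3.3034], [0.0000, 0.0000, 1.9253]]

w_1 = (4, -1, 3, -4); ‖w_1‖ = 6.4807, so q_1 = (0.6172, -0.1543, 0.4629, -0.6172).
q_1·w_2 = 0.6172·4 + (-0.1543)·(-4) + 0.4629·(-3) + (-0.6172)·4 = -0.7715.
u_2 = w_2 + 0.7715·q_1 = (4.4762, -4.1190, -2.6429, 3.5238).
‖u_2‖ = 7.5103, so q_2 = (0.5960, -0.5485, -0.3519, 0.4692).
q_1·w_3 = 0.6172·2 + (-0.1543)·0 + 0.4629·(-2) + (-0.6172)·3 = -1.5430; q_2·w_3 = 0.5960·2 + (-0.5485)·0 + (-0.3519)·(-2) + 0.4692·3 = 3.3034.
u_3 = w_3 + 1.5430·q_1 − 3.3034·q_2 = (0.9835, 1.5737, -0.1233, 0.4977).
‖u_3‖ = 1.9253, so q_3 = (0.5109, 0.8174, -0.0640, 0.2585).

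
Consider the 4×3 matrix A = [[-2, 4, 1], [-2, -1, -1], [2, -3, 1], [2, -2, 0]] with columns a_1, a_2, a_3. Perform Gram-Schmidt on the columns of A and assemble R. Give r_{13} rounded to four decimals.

a_1 = (-2, -2, 2, 2); ‖a_1‖ = 4.0000, so q_1 = (-0.5000, -0.5000, 0.5000, 0.5000).
r_{13} = q_1·a_3 = 0.5000.

r_{13} = 0.5000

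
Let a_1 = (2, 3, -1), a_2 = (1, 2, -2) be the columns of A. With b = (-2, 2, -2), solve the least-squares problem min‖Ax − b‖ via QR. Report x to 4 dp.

x = (-0.9231, 1.6923)

e_1 = a_1/‖a_1‖ = (2, 3, -1)/3.7417 = (0.5345, 0.8018, -0.2673).
r_{12} = e_1·a_2 = 2.6726.
u_2 = a_2 − 2.6726·e_1 = (-0.4286, -0.1429, -1.2857).
‖u_2‖ = 1.3628, so e_2 = (-0.3145, -0.1048, -0.9435).
Qᵀb = (1.0690, 2.3062).
Back-substitute: x_2 = 2.3062/1.3628 = 1.6923.
x_1 = (1.0690 − 2.6726·1.6923)/3.7417 = -0.9231.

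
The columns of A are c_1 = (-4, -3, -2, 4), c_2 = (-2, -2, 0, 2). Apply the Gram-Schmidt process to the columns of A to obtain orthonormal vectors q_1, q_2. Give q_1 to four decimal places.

q_1 = (-0.5963, -0.4472, -0.2981, 0.5963)

c_1 = (-4, -3, -2, 4); ‖c_1‖ = 6.7082, so q_1 = (-0.5963, -0.4472, -0.2981, 0.5963).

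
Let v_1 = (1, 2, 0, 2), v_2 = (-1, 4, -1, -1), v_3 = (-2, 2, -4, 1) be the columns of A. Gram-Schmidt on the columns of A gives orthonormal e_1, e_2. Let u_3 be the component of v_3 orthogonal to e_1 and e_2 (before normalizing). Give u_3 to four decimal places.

e_1 = v_1/‖v_1‖ = (1, 2, 0, 2)/3.0000 = (0.3333, 0.6667, 0.0000, 0.6667).
r_{12} = e_1·v_2 = 1.6667.
u_2 = v_2 − 1.6667·e_1 = (-1.5556, 2.8889, -1.0000, -2.1111).
‖u_2‖ = 4.0277, so e_2 = (-0.3862, 0.7173, -0.2483, -0.5242).
r_{13} = e_1·v_3 = 1.3333; r_{23} = e_2·v_3 = 2.6759.
u_3 = v_3 − 1.3333·e_1 − 2.6759·e_2 = (-1.4110, -0.8082, -3.3356, 1.5137).

u_3 = (-1.4110, -0.8082, -3.3356, 1.5137)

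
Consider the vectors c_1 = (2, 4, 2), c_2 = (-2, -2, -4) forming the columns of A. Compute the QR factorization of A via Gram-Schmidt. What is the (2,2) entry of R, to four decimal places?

c_1 = (2, 4, 2); ‖c_1‖ = 4.8990, so e_1 = (0.4082, 0.8165, 0.4082).
e_1·c_2 = 0.4082·(-2) + 0.8165·(-2) + 0.4082·(-4) = -4.0825.
u_2 = c_2 + 4.0825·e_1 = (-0.3333, 1.3333, -2.3333).
r_{22} = ‖u_2‖ = 2.7080.

r_{22} = 2.7080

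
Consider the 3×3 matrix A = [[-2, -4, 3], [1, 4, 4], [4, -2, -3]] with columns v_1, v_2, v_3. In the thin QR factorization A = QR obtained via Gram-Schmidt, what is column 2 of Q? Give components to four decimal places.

q_2 = (-0.6097, 0.6417, -0.4653)

v_1 = (-2, 1, 4); ‖v_1‖ = 4.5826, so q_1 = (-0.4364, 0.2182, 0.8729).
q_1·v_2 = (-0.4364)·(-4) + 0.2182·4 + 0.8729·(-2) = 0.8729.
u_2 = v_2 − 0.8729·q_1 = (-3.6190, 3.8095, -2.7619).
‖u_2‖ = 5.9362, so q_2 = (-0.6097, 0.6417, -0.4653).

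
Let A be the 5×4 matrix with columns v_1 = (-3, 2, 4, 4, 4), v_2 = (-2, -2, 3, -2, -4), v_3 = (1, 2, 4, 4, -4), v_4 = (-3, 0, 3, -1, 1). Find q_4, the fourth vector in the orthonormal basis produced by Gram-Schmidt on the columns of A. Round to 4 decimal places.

q_1 = v_1/‖v_1‖ = (-3, 2, 4, 4, 4)/7.8102 = (-0.3841, 0.2561, 0.5121, 0.5121, 0.5121).
r_{12} = q_1·v_2 = -1.2804.
u_2 = v_2 + 1.2804·q_1 = (-2.4918, -1.6721, 3.6557, -1.3443, -3.3443).
‖u_2‖ = 5.9465, so q_2 = (-0.4190, -0.2812, 0.6148, -0.2261, -0.5624).
r_{13} = q_1·v_3 = 2.1766; r_{23} = q_2·v_3 = 2.8230.
u_3 = v_3 − 2.1766·q_1 − 2.8230·q_2 = (3.0190, 2.2364, 1.1497, 3.5234, -3.5271).
‖u_3‖ = 6.3477, so q_3 = (0.4756, 0.3523, 0.1811, 0.5551, -0.5557).
r_{14} = q_1·v_4 = 2.6888; r_{24} = q_2·v_4 = 2.7651; r_{34} = q_3·v_4 = -1.9942.
u_4 = v_4 − 2.6888·q_1 − 2.7651·q_2 + 1.9942·q_3 = (0.1399, 0.7916, 0.2842, -0.6451, 0.0700).
‖u_4‖ = 1.0715, so q_4 = (0.1306, 0.7388, 0.2653, -0.6020, 0.0653).

q_4 = (0.1306, 0.7388, 0.2653, -0.6020, 0.0653)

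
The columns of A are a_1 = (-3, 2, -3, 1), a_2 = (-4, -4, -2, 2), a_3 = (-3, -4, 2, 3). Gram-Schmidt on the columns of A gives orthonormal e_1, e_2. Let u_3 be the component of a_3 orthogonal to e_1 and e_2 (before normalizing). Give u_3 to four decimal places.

u_3 = (-1.0206, 0.8144, 2.1392, 1.7268)

a_1 = (-3, 2, -3, 1); ‖a_1‖ = 4.7958, so e_1 = (-0.6255, 0.4170, -0.6255, 0.2085).
e_1·a_2 = (-0.6255)·(-4) + 0.4170·(-4) + (-0.6255)·(-2) + 0.2085·2 = 2.5022.
u_2 = a_2 − 2.5022·e_1 = (-2.4348, -5.0435, -0.4348, 1.4783).
‖u_2‖ = 5.8085, so e_2 = (-0.4192, -0.8683, -0.0749, 0.2545).
e_1·a_3 = (-0.6255)·(-3) + 0.4170·(-4) + (-0.6255)·2 + 0.2085·3 = -0.4170; e_2·a_3 = (-0.4192)·(-3) + (-0.8683)·(-4) + (-0.0749)·2 + 0.2545·3 = 5.3445.
u_3 = a_3 + 0.4170·e_1 − 5.3445·e_2 = (-1.0206, 0.8144, 2.1392, 1.7268).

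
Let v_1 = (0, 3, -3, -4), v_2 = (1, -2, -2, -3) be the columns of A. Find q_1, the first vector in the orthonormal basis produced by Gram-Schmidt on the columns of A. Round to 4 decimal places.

q_1 = (0.0000, 0.5145, -0.5145, -0.6860)

v_1 = (0, 3, -3, -4); ‖v_1‖ = 5.8310, so q_1 = (0.0000, 0.5145, -0.5145, -0.6860).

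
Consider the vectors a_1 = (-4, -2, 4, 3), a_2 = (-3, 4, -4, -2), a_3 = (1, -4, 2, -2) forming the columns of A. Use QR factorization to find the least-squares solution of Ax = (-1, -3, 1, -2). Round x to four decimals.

q_1 = a_1/‖a_1‖ = (-4, -2, 4, 3)/6.7082 = (-0.5963, -0.2981, 0.5963, 0.4472).
r_{12} = q_1·a_2 = -2.6833.
u_2 = a_2 + 2.6833·q_1 = (-4.6000, 3.2000, -2.4000, -0.8000).
‖u_2‖ = 6.1482, so q_2 = (-0.7482, 0.5205, -0.3904, -0.1301).
r_{13} = q_1·a_3 = 0.8944; r_{23} = q_2·a_3 = -3.3506.
u_3 = a_3 − 0.8944·q_1 + 3.3506·q_2 = (-0.9735, -1.9894, 0.1587, -2.8360).
‖u_3‖ = 3.6019, so q_3 = (-0.2703, -0.5523, 0.0441, -0.7874).
Qᵀb = (1.1926, -0.9434, 3.5461).
Back-substitute: x_3 = 3.5461/3.6019 = 0.9845.
x_2 = (-0.9434 + 3.3506·0.9845)/6.1482 = 0.3831.
x_1 = (1.1926 + 2.6833·0.3831 − 0.8944·0.9845)/6.7082 = 0.1997.

x = (0.1997, 0.3831, 0.9845)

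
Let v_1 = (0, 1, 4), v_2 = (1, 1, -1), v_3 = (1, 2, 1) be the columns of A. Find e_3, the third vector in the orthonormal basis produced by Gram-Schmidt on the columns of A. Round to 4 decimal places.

v_1 = (0, 1, 4); ‖v_1‖ = 4.1231, so e_1 = (0.0000, 0.2425, 0.9701).
e_1·v_2 = 0.0000·1 + 0.2425·1 + 0.9701·(-1) = -0.7276.
u_2 = v_2 + 0.7276·e_1 = (1.0000, 1.1765, -0.2941).
‖u_2‖ = 1.5718, so e_2 = (0.6362, 0.7485, -0.1871).
e_1·v_3 = 0.0000·1 + 0.2425·2 + 0.9701·1 = 1.4552; e_2·v_3 = 0.6362·1 + 0.7485·2 + (-0.1871)·1 = 1.9461.
u_3 = v_3 − 1.4552·e_1 − 1.9461·e_2 = (-0.2381, 0.1905, -0.0476).
‖u_3‖ = 0.3086, so e_3 = (-0.7715, 0.6172, -0.1543).

e_3 = (-0.7715, 0.6172, -0.1543)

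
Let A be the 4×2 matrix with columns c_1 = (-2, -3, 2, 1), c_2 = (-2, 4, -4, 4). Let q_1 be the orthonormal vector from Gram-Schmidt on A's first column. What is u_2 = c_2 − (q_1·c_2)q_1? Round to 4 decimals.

u_2 = (-3.3333, 2.0000, -2.6667, 4.6667)

c_1 = (-2, -3, 2, 1); ‖c_1‖ = 4.2426, so q_1 = (-0.4714, -0.7071, 0.4714, 0.2357).
q_1·c_2 = (-0.4714)·(-2) + (-0.7071)·4 + 0.4714·(-4) + 0.2357·4 = -2.8284.
u_2 = c_2 + 2.8284·q_1 = (-3.3333, 2.0000, -2.6667, 4.6667).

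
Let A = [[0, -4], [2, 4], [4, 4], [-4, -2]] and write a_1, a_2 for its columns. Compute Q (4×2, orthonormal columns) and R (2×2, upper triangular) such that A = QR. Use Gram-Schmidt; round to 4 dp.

a_1 = (0, 2, 4, -4); ‖a_1‖ = 6.0000, so e_1 = (0.0000, 0.3333, 0.6667, -0.6667).
e_1·a_2 = 0.0000·(-4) + 0.3333·4 + 0.6667·4 + (-0.6667)·(-2) = 5.3333.
u_2 = a_2 − 5.3333·e_1 = (-4.0000, 2.2222, 0.4444, 1.5556).
‖u_2‖ = 4.8534, so e_2 = (-0.8242, 0.4579, 0.0916, 0.3205).

Q = [[0.0000, -0.8242], [0.3333, 0.4579], [0.6667, 0.0916], [-0.6667, 0.3205]], R = [[6.0000, 5.3333], [0.0000, 4.8534]]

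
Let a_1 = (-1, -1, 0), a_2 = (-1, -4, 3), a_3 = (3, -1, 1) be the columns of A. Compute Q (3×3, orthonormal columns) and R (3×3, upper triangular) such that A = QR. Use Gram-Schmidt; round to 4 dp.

q_1 = a_1/‖a_1‖ = (-1, -1, 0)/1.4142 = (-0.7071, -0.7071, 0.0000).
r_{12} = q_1·a_2 = 3.5355.
u_2 = a_2 − 3.5355·q_1 = (1.5000, -1.5000, 3.0000).
‖u_2‖ = 3.6742, so q_2 = (0.4082, -0.4082, 0.8165).
r_{13} = q_1·a_3 = -1.4142; r_{23} = q_2·a_3 = 2.4495.
u_3 = a_3 + 1.4142·q_1 − 2.4495·q_2 = (1.0000, -1.0000, -1.0000).
‖u_3‖ = 1.7321, so q_3 = (0.5774, -0.5774, -0.5774).

Q = [[-0.7071, 0.4082, 0.5774], [-0.7071, -0.4082, -0.5774], [0.0000, 0.8165, -0.5774]], R = [[1.4142, 3.5355, -1.4142], [0.0000, 3.6742, 2.4495], [0.0000, 0.0000, 1.7321]]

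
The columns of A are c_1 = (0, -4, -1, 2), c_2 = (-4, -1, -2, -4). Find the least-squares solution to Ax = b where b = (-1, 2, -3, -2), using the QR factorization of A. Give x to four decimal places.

x = (-0.3894, 0.4114)

c_1 = (0, -4, -1, 2); ‖c_1‖ = 4.5826, so q_1 = (0.0000, -0.8729, -0.2182, 0.4364).
q_1·c_2 = 0.0000·(-4) + (-0.8729)·(-1) + (-0.2182)·(-2) + 0.4364·(-4) = -0.4364.
u_2 = c_2 + 0.4364·q_1 = (-4.0000, -1.3810, -2.0952, -3.8095).
‖u_2‖ = 6.0671, so q_2 = (-0.6593, -0.2276, -0.3453, -0.6279).
Qᵀb = (-1.9640, 2.4959).
Back-substitute: x_2 = 2.4959/6.0671 = 0.4114.
x_1 = (-1.9640 + 0.4364·0.4114)/4.5826 = -0.3894.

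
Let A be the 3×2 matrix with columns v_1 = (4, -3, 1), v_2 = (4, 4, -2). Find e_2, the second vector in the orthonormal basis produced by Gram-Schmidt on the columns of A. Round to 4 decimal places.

e_2 = (0.6167, 0.7066, -0.3469)

e_1 = v_1/‖v_1‖ = (4, -3, 1)/5.0990 = (0.7845, -0.5883, 0.1961).
r_{12} = e_1·v_2 = 0.3922.
u_2 = v_2 − 0.3922·e_1 = (3.6923, 4.2308, -2.0769).
‖u_2‖ = 5.9872, so e_2 = (0.6167, 0.7066, -0.3469).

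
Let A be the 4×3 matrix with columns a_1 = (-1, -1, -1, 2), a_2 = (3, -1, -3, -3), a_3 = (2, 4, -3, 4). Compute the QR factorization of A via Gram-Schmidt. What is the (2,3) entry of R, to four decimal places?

e_1 = a_1/‖a_1‖ = (-1, -1, -1, 2)/2.6458 = (-0.3780, -0.3780, -0.3780, 0.7559).
r_{12} = e_1·a_2 = -1.8898.
u_2 = a_2 + 1.8898·e_1 = (2.2857, -1.7143, -3.7143, -1.5714).
‖u_2‖ = 4.9425, so e_2 = (0.4625, -0.3468, -0.7515, -0.3179).
r_{23} = e_2·a_3 = 0.5203.

r_{23} = 0.5203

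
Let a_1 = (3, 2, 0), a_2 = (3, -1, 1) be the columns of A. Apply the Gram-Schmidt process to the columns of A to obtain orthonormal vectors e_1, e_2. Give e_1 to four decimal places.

e_1 = a_1/‖a_1‖ = (3, 2, 0)/3.6056 = (0.8321, 0.5547, 0.0000).

e_1 = (0.8321, 0.5547, 0.0000)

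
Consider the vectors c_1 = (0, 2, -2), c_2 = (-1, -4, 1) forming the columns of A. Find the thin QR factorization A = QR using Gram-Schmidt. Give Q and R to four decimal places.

c_1 = (0, 2, -2); ‖c_1‖ = 2.8284, so e_1 = (0.0000, 0.7071, -0.7071).
e_1·c_2 = 0.0000·(-1) + 0.7071·(-4) + (-0.7071)·1 = -3.5355.
u_2 = c_2 + 3.5355·e_1 = (-1.0000, -1.5000, -1.5000).
‖u_2‖ = 2.3452, so e_2 = (-0.4264, -0.6396, -0.6396).

Q = [[0.0000, -0.4264], [0.7071, -0.6396], [-0.7071, -0.6396]], R = [[2.8284, -3.5355], [0.0000, 2.3452]]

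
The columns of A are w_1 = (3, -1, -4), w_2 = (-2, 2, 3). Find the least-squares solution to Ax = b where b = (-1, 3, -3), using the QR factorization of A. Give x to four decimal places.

x = (1.9524, 2.2381)

w_1 = (3, -1, -4); ‖w_1‖ = 5.0990, so e_1 = (0.5883, -0.1961, -0.7845).
e_1·w_2 = 0.5883·(-2) + (-0.1961)·2 + (-0.7845)·3 = -3.9223.
u_2 = w_2 + 3.9223·e_1 = (0.3077, 1.2308, -0.0769).
‖u_2‖ = 1.2710, so e_2 = (0.2421, 0.9684, -0.0605).
Qᵀb = (1.1767, 2.8446).
Back-substitute: x_2 = 2.8446/1.2710 = 2.2381.
x_1 = (1.1767 + 3.9223·2.2381)/5.0990 = 1.9524.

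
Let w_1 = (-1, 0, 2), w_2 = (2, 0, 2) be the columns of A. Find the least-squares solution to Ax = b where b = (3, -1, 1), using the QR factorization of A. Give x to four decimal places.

x = (-0.6667, 1.1667)

q_1 = w_1/‖w_1‖ = (-1, 0, 2)/2.2361 = (-0.4472, 0.0000, 0.8944).
r_{12} = q_1·w_2 = 0.8944.
u_2 = w_2 − 0.8944·q_1 = (2.4000, 0.0000, 1.2000).
‖u_2‖ = 2.6833, so q_2 = (0.8944, 0.0000, 0.4472).
Qᵀb = (-0.4472, 3.1305).
Back-substitute: x_2 = 3.1305/2.6833 = 1.1667.
x_1 = (-0.4472 − 0.8944·1.1667)/2.2361 = -0.6667.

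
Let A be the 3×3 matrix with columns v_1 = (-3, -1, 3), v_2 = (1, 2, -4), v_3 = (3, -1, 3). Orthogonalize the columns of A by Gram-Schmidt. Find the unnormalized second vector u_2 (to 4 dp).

u_2 = (-1.6842, 1.1053, -1.3158)

v_1 = (-3, -1, 3); ‖v_1‖ = 4.3589, so e_1 = (-0.6882, -0.2294, 0.6882).
e_1·v_2 = (-0.6882)·1 + (-0.2294)·2 + 0.6882·(-4) = -3.9001.
u_2 = v_2 + 3.9001·e_1 = (-1.6842, 1.1053, -1.3158).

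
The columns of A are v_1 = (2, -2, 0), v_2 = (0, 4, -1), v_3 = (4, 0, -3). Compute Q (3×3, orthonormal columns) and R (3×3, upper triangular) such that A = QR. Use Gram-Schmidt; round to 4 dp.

v_1 = (2, -2, 0); ‖v_1‖ = 2.8284, so q_1 = (0.7071, -0.7071, 0.0000).
q_1·v_2 = 0.7071·0 + (-0.7071)·4 + 0.0000·(-1) = -2.8284.
u_2 = v_2 + 2.8284·q_1 = (2.0000, 2.0000, -1.0000).
‖u_2‖ = 3.0000, so q_2 = (0.6667, 0.6667, -0.3333).
q_1·v_3 = 0.7071·4 + (-0.7071)·0 + 0.0000·(-3) = 2.8284; q_2·v_3 = 0.6667·4 + 0.6667·0 + (-0.3333)·(-3) = 3.6667.
u_3 = v_3 − 2.8284·q_1 − 3.6667·q_2 = (-0.4444, -0.4444, -1.7778).
‖u_3‖ = 1.8856, so q_3 = (-0.2357, -0.2357, -0.9428).

Q = [[0.7071, 0.6667, -0.2357], [-0.7071, 0.6667, -0.2357], [0.0000, -0.3333, -0.9428]], R = [[2.8284, -2.8284, 2.8284], [0.0000, 3.0000, 3.6667], [0.0000, 0.0000, 1.8856]]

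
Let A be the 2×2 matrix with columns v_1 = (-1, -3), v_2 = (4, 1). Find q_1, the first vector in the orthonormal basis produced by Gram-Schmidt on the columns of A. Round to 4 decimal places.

v_1 = (-1, -3); ‖v_1‖ = 3.1623, so q_1 = (-0.3162, -0.9487).

q_1 = (-0.3162, -0.9487)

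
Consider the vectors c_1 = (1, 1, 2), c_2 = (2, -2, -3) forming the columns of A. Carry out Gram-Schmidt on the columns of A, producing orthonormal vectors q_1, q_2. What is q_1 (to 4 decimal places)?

q_1 = (0.4082, 0.4082, 0.8165)

q_1 = c_1/‖c_1‖ = (1, 1, 2)/2.4495 = (0.4082, 0.4082, 0.8165).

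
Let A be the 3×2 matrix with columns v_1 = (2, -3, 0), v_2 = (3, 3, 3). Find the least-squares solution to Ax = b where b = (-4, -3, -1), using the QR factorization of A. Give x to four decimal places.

x = (-0.1316, -0.9035)

v_1 = (2, -3, 0); ‖v_1‖ = 3.6056, so q_1 = (0.5547, -0.8321, 0.0000).
q_1·v_2 = 0.5547·3 + (-0.8321)·3 + 0.0000·3 = -0.8321.
u_2 = v_2 + 0.8321·q_1 = (3.4615, 2.3077, 3.0000).
‖u_2‖ = 5.1291, so q_2 = (0.6749, 0.4499, 0.5849).
Qᵀb = (0.2774, -4.6342).
Back-substitute: x_2 = -4.6342/5.1291 = -0.9035.
x_1 = (0.2774 + 0.8321·(-0.9035))/3.6056 = -0.1316.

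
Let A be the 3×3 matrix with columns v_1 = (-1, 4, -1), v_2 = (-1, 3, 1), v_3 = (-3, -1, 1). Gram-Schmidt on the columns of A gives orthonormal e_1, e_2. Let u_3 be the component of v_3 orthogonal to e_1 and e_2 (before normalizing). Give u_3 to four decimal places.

u_3 = (-2.8519, -0.8148, -0.4074)

e_1 = v_1/‖v_1‖ = (-1, 4, -1)/4.2426 = (-0.2357, 0.9428, -0.2357).
r_{12} = e_1·v_2 = 2.8284.
u_2 = v_2 − 2.8284·e_1 = (-0.3333, 0.3333, 1.6667).
‖u_2‖ = 1.7321, so e_2 = (-0.1925, 0.1925, 0.9623).
r_{13} = e_1·v_3 = -0.4714; r_{23} = e_2·v_3 = 1.3472.
u_3 = v_3 + 0.4714·e_1 − 1.3472·e_2 = (-2.8519, -0.8148, -0.4074).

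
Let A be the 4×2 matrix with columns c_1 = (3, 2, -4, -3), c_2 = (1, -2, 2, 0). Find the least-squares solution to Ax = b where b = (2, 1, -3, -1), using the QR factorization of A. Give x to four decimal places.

x = (0.5862, -0.0805)

c_1 = (3, 2, -4, -3); ‖c_1‖ = 6.1644, so q_1 = (0.4867, 0.3244, -0.6489, -0.4867).
q_1·c_2 = 0.4867·1 + 0.3244·(-2) + (-0.6489)·2 + (-0.4867)·0 = -1.4600.
u_2 = c_2 + 1.4600·q_1 = (1.7105, -1.5263, 1.0526, -0.7105).
‖u_2‖ = 2.6208, so q_2 = (0.6527, -0.5824, 0.4017, -0.2711).
Qᵀb = (3.7311, -0.2109).
Back-substitute: x_2 = -0.2109/2.6208 = -0.0805.
x_1 = (3.7311 + 1.4600·(-0.0805))/6.1644 = 0.5862.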